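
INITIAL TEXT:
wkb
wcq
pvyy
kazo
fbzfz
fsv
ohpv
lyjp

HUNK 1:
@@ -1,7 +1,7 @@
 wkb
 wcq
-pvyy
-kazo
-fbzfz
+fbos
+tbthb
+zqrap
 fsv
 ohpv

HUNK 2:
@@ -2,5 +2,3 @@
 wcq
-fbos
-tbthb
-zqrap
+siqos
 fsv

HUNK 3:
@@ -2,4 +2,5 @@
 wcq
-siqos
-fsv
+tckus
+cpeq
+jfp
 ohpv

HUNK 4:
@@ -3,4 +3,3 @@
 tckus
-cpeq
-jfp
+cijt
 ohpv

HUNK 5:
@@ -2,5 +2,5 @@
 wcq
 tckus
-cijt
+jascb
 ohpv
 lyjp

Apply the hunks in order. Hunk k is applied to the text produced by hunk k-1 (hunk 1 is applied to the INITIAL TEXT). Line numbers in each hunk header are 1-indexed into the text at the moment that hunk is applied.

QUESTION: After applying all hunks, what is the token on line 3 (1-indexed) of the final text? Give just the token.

Answer: tckus

Derivation:
Hunk 1: at line 1 remove [pvyy,kazo,fbzfz] add [fbos,tbthb,zqrap] -> 8 lines: wkb wcq fbos tbthb zqrap fsv ohpv lyjp
Hunk 2: at line 2 remove [fbos,tbthb,zqrap] add [siqos] -> 6 lines: wkb wcq siqos fsv ohpv lyjp
Hunk 3: at line 2 remove [siqos,fsv] add [tckus,cpeq,jfp] -> 7 lines: wkb wcq tckus cpeq jfp ohpv lyjp
Hunk 4: at line 3 remove [cpeq,jfp] add [cijt] -> 6 lines: wkb wcq tckus cijt ohpv lyjp
Hunk 5: at line 2 remove [cijt] add [jascb] -> 6 lines: wkb wcq tckus jascb ohpv lyjp
Final line 3: tckus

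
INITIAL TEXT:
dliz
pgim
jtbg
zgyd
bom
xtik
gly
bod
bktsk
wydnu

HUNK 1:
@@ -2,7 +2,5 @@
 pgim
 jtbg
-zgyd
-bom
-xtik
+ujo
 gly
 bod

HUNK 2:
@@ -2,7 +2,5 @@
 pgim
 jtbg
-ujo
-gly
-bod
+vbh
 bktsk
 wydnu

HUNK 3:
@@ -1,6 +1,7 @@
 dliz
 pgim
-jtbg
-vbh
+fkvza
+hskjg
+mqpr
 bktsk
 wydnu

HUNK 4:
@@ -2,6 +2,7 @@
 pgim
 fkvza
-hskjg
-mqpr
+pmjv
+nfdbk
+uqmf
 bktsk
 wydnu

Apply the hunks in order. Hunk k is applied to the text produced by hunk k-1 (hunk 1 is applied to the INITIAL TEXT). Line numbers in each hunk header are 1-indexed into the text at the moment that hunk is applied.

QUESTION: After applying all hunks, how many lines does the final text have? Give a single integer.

Answer: 8

Derivation:
Hunk 1: at line 2 remove [zgyd,bom,xtik] add [ujo] -> 8 lines: dliz pgim jtbg ujo gly bod bktsk wydnu
Hunk 2: at line 2 remove [ujo,gly,bod] add [vbh] -> 6 lines: dliz pgim jtbg vbh bktsk wydnu
Hunk 3: at line 1 remove [jtbg,vbh] add [fkvza,hskjg,mqpr] -> 7 lines: dliz pgim fkvza hskjg mqpr bktsk wydnu
Hunk 4: at line 2 remove [hskjg,mqpr] add [pmjv,nfdbk,uqmf] -> 8 lines: dliz pgim fkvza pmjv nfdbk uqmf bktsk wydnu
Final line count: 8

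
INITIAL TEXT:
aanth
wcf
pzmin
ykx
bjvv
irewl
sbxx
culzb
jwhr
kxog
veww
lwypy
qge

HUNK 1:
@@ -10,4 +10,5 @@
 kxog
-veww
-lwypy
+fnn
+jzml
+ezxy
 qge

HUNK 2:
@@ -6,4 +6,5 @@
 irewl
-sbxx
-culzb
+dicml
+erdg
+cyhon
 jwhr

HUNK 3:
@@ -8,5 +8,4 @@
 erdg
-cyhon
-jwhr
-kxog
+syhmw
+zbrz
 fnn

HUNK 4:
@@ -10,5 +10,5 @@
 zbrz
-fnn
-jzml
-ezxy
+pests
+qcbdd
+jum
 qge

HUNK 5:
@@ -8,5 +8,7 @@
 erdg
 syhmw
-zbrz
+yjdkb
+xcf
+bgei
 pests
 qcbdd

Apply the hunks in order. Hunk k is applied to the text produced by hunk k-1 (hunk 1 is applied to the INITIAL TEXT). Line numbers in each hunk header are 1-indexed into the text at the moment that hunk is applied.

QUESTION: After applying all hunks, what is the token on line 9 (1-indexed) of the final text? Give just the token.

Answer: syhmw

Derivation:
Hunk 1: at line 10 remove [veww,lwypy] add [fnn,jzml,ezxy] -> 14 lines: aanth wcf pzmin ykx bjvv irewl sbxx culzb jwhr kxog fnn jzml ezxy qge
Hunk 2: at line 6 remove [sbxx,culzb] add [dicml,erdg,cyhon] -> 15 lines: aanth wcf pzmin ykx bjvv irewl dicml erdg cyhon jwhr kxog fnn jzml ezxy qge
Hunk 3: at line 8 remove [cyhon,jwhr,kxog] add [syhmw,zbrz] -> 14 lines: aanth wcf pzmin ykx bjvv irewl dicml erdg syhmw zbrz fnn jzml ezxy qge
Hunk 4: at line 10 remove [fnn,jzml,ezxy] add [pests,qcbdd,jum] -> 14 lines: aanth wcf pzmin ykx bjvv irewl dicml erdg syhmw zbrz pests qcbdd jum qge
Hunk 5: at line 8 remove [zbrz] add [yjdkb,xcf,bgei] -> 16 lines: aanth wcf pzmin ykx bjvv irewl dicml erdg syhmw yjdkb xcf bgei pests qcbdd jum qge
Final line 9: syhmw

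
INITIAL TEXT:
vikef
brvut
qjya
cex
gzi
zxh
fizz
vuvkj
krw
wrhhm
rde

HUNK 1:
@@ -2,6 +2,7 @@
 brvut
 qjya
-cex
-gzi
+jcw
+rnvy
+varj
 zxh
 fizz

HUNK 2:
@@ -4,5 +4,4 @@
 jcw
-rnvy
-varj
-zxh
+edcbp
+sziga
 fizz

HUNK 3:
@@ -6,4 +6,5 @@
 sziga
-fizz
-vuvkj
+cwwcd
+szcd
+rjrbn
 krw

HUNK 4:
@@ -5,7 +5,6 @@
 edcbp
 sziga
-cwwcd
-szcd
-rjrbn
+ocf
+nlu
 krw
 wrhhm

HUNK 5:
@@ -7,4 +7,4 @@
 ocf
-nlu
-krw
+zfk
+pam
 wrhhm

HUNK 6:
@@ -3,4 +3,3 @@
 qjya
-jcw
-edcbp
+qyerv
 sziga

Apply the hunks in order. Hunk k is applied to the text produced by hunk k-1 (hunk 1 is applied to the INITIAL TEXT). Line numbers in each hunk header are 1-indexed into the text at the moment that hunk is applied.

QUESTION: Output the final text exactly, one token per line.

Answer: vikef
brvut
qjya
qyerv
sziga
ocf
zfk
pam
wrhhm
rde

Derivation:
Hunk 1: at line 2 remove [cex,gzi] add [jcw,rnvy,varj] -> 12 lines: vikef brvut qjya jcw rnvy varj zxh fizz vuvkj krw wrhhm rde
Hunk 2: at line 4 remove [rnvy,varj,zxh] add [edcbp,sziga] -> 11 lines: vikef brvut qjya jcw edcbp sziga fizz vuvkj krw wrhhm rde
Hunk 3: at line 6 remove [fizz,vuvkj] add [cwwcd,szcd,rjrbn] -> 12 lines: vikef brvut qjya jcw edcbp sziga cwwcd szcd rjrbn krw wrhhm rde
Hunk 4: at line 5 remove [cwwcd,szcd,rjrbn] add [ocf,nlu] -> 11 lines: vikef brvut qjya jcw edcbp sziga ocf nlu krw wrhhm rde
Hunk 5: at line 7 remove [nlu,krw] add [zfk,pam] -> 11 lines: vikef brvut qjya jcw edcbp sziga ocf zfk pam wrhhm rde
Hunk 6: at line 3 remove [jcw,edcbp] add [qyerv] -> 10 lines: vikef brvut qjya qyerv sziga ocf zfk pam wrhhm rde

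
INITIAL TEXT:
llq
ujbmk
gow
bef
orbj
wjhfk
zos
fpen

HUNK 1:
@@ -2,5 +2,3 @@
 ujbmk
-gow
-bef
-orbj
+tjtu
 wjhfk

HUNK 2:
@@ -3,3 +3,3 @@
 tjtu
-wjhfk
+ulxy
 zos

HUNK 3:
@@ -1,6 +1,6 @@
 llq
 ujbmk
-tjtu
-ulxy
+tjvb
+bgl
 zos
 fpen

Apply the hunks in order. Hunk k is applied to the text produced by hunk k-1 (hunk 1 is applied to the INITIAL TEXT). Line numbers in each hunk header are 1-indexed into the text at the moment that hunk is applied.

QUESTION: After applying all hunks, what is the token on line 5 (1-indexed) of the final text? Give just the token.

Answer: zos

Derivation:
Hunk 1: at line 2 remove [gow,bef,orbj] add [tjtu] -> 6 lines: llq ujbmk tjtu wjhfk zos fpen
Hunk 2: at line 3 remove [wjhfk] add [ulxy] -> 6 lines: llq ujbmk tjtu ulxy zos fpen
Hunk 3: at line 1 remove [tjtu,ulxy] add [tjvb,bgl] -> 6 lines: llq ujbmk tjvb bgl zos fpen
Final line 5: zos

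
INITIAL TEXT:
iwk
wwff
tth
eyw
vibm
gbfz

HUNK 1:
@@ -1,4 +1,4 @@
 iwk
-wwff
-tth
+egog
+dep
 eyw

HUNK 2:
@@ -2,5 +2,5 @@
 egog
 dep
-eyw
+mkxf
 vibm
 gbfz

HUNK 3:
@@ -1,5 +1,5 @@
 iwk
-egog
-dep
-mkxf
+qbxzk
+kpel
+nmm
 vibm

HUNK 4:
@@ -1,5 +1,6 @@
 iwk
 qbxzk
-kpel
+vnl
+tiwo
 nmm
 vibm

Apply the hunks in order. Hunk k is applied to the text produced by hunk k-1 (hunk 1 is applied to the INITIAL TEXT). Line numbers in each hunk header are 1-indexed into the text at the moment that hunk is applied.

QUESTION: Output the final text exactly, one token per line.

Answer: iwk
qbxzk
vnl
tiwo
nmm
vibm
gbfz

Derivation:
Hunk 1: at line 1 remove [wwff,tth] add [egog,dep] -> 6 lines: iwk egog dep eyw vibm gbfz
Hunk 2: at line 2 remove [eyw] add [mkxf] -> 6 lines: iwk egog dep mkxf vibm gbfz
Hunk 3: at line 1 remove [egog,dep,mkxf] add [qbxzk,kpel,nmm] -> 6 lines: iwk qbxzk kpel nmm vibm gbfz
Hunk 4: at line 1 remove [kpel] add [vnl,tiwo] -> 7 lines: iwk qbxzk vnl tiwo nmm vibm gbfz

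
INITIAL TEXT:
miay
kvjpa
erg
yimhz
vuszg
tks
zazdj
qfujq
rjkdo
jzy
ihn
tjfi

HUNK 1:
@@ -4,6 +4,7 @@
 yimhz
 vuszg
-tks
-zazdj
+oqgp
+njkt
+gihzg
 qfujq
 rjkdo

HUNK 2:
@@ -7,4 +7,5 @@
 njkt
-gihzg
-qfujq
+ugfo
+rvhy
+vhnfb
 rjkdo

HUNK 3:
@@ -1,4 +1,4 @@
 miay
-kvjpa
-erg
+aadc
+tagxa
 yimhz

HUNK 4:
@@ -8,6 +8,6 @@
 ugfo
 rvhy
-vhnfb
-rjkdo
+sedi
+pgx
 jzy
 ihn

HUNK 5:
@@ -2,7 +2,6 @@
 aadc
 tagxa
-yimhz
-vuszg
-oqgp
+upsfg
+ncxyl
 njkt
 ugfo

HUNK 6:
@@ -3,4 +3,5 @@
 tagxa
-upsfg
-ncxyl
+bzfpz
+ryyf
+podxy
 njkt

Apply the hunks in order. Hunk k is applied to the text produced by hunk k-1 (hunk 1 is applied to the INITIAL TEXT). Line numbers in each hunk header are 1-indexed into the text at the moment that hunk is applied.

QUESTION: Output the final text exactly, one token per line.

Hunk 1: at line 4 remove [tks,zazdj] add [oqgp,njkt,gihzg] -> 13 lines: miay kvjpa erg yimhz vuszg oqgp njkt gihzg qfujq rjkdo jzy ihn tjfi
Hunk 2: at line 7 remove [gihzg,qfujq] add [ugfo,rvhy,vhnfb] -> 14 lines: miay kvjpa erg yimhz vuszg oqgp njkt ugfo rvhy vhnfb rjkdo jzy ihn tjfi
Hunk 3: at line 1 remove [kvjpa,erg] add [aadc,tagxa] -> 14 lines: miay aadc tagxa yimhz vuszg oqgp njkt ugfo rvhy vhnfb rjkdo jzy ihn tjfi
Hunk 4: at line 8 remove [vhnfb,rjkdo] add [sedi,pgx] -> 14 lines: miay aadc tagxa yimhz vuszg oqgp njkt ugfo rvhy sedi pgx jzy ihn tjfi
Hunk 5: at line 2 remove [yimhz,vuszg,oqgp] add [upsfg,ncxyl] -> 13 lines: miay aadc tagxa upsfg ncxyl njkt ugfo rvhy sedi pgx jzy ihn tjfi
Hunk 6: at line 3 remove [upsfg,ncxyl] add [bzfpz,ryyf,podxy] -> 14 lines: miay aadc tagxa bzfpz ryyf podxy njkt ugfo rvhy sedi pgx jzy ihn tjfi

Answer: miay
aadc
tagxa
bzfpz
ryyf
podxy
njkt
ugfo
rvhy
sedi
pgx
jzy
ihn
tjfi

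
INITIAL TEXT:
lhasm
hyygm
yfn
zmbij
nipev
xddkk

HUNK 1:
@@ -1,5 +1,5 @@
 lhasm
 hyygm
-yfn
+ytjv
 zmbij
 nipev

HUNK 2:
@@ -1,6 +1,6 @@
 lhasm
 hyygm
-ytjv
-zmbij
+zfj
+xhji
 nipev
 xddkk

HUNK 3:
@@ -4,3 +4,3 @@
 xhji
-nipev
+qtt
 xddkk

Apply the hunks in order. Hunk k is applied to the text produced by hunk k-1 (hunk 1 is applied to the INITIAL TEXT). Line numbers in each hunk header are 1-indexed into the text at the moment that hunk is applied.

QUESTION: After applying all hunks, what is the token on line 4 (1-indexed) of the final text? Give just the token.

Answer: xhji

Derivation:
Hunk 1: at line 1 remove [yfn] add [ytjv] -> 6 lines: lhasm hyygm ytjv zmbij nipev xddkk
Hunk 2: at line 1 remove [ytjv,zmbij] add [zfj,xhji] -> 6 lines: lhasm hyygm zfj xhji nipev xddkk
Hunk 3: at line 4 remove [nipev] add [qtt] -> 6 lines: lhasm hyygm zfj xhji qtt xddkk
Final line 4: xhji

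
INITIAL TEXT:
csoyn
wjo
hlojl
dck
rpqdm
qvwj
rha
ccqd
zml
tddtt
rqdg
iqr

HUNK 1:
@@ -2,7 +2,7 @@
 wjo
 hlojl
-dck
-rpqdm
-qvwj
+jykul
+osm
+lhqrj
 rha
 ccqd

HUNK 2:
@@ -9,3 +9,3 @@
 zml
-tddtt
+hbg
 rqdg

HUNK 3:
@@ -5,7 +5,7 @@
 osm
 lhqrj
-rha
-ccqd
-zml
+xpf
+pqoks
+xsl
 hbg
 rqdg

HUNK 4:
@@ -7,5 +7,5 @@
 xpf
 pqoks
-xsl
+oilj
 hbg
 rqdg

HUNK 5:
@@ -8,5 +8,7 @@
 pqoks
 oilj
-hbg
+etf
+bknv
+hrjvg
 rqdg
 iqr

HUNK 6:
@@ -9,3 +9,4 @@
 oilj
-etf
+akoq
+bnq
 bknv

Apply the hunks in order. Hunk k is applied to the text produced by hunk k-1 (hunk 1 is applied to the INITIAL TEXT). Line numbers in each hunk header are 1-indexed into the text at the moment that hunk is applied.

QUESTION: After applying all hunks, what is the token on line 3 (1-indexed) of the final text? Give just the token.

Hunk 1: at line 2 remove [dck,rpqdm,qvwj] add [jykul,osm,lhqrj] -> 12 lines: csoyn wjo hlojl jykul osm lhqrj rha ccqd zml tddtt rqdg iqr
Hunk 2: at line 9 remove [tddtt] add [hbg] -> 12 lines: csoyn wjo hlojl jykul osm lhqrj rha ccqd zml hbg rqdg iqr
Hunk 3: at line 5 remove [rha,ccqd,zml] add [xpf,pqoks,xsl] -> 12 lines: csoyn wjo hlojl jykul osm lhqrj xpf pqoks xsl hbg rqdg iqr
Hunk 4: at line 7 remove [xsl] add [oilj] -> 12 lines: csoyn wjo hlojl jykul osm lhqrj xpf pqoks oilj hbg rqdg iqr
Hunk 5: at line 8 remove [hbg] add [etf,bknv,hrjvg] -> 14 lines: csoyn wjo hlojl jykul osm lhqrj xpf pqoks oilj etf bknv hrjvg rqdg iqr
Hunk 6: at line 9 remove [etf] add [akoq,bnq] -> 15 lines: csoyn wjo hlojl jykul osm lhqrj xpf pqoks oilj akoq bnq bknv hrjvg rqdg iqr
Final line 3: hlojl

Answer: hlojl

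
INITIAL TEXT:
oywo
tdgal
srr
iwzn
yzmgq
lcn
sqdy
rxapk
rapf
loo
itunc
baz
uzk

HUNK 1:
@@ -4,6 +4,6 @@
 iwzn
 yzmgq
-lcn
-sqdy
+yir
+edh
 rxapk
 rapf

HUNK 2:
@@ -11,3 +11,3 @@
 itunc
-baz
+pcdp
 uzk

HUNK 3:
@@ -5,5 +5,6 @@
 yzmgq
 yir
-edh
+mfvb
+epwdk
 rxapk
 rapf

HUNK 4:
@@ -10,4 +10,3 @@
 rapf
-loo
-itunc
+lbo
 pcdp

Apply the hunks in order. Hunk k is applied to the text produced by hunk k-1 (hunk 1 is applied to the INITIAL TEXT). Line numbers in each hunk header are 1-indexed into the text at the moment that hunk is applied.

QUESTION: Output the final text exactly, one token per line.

Answer: oywo
tdgal
srr
iwzn
yzmgq
yir
mfvb
epwdk
rxapk
rapf
lbo
pcdp
uzk

Derivation:
Hunk 1: at line 4 remove [lcn,sqdy] add [yir,edh] -> 13 lines: oywo tdgal srr iwzn yzmgq yir edh rxapk rapf loo itunc baz uzk
Hunk 2: at line 11 remove [baz] add [pcdp] -> 13 lines: oywo tdgal srr iwzn yzmgq yir edh rxapk rapf loo itunc pcdp uzk
Hunk 3: at line 5 remove [edh] add [mfvb,epwdk] -> 14 lines: oywo tdgal srr iwzn yzmgq yir mfvb epwdk rxapk rapf loo itunc pcdp uzk
Hunk 4: at line 10 remove [loo,itunc] add [lbo] -> 13 lines: oywo tdgal srr iwzn yzmgq yir mfvb epwdk rxapk rapf lbo pcdp uzk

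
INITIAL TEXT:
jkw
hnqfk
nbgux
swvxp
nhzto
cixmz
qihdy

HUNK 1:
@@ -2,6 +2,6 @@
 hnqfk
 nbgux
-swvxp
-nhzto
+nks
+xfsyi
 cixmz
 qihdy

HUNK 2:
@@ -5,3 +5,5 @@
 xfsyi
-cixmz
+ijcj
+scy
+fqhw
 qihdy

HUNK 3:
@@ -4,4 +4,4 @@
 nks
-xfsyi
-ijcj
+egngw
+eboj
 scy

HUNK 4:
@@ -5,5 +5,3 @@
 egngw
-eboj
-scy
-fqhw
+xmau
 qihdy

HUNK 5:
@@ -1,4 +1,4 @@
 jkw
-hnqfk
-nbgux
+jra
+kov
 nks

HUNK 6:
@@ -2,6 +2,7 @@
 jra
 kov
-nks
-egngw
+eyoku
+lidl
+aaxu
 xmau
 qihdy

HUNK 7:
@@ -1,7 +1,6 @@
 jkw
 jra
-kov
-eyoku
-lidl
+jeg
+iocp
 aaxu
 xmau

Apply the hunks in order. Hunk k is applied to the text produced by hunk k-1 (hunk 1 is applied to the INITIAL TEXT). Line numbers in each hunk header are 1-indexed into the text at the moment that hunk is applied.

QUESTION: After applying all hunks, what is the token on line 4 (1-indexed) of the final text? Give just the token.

Answer: iocp

Derivation:
Hunk 1: at line 2 remove [swvxp,nhzto] add [nks,xfsyi] -> 7 lines: jkw hnqfk nbgux nks xfsyi cixmz qihdy
Hunk 2: at line 5 remove [cixmz] add [ijcj,scy,fqhw] -> 9 lines: jkw hnqfk nbgux nks xfsyi ijcj scy fqhw qihdy
Hunk 3: at line 4 remove [xfsyi,ijcj] add [egngw,eboj] -> 9 lines: jkw hnqfk nbgux nks egngw eboj scy fqhw qihdy
Hunk 4: at line 5 remove [eboj,scy,fqhw] add [xmau] -> 7 lines: jkw hnqfk nbgux nks egngw xmau qihdy
Hunk 5: at line 1 remove [hnqfk,nbgux] add [jra,kov] -> 7 lines: jkw jra kov nks egngw xmau qihdy
Hunk 6: at line 2 remove [nks,egngw] add [eyoku,lidl,aaxu] -> 8 lines: jkw jra kov eyoku lidl aaxu xmau qihdy
Hunk 7: at line 1 remove [kov,eyoku,lidl] add [jeg,iocp] -> 7 lines: jkw jra jeg iocp aaxu xmau qihdy
Final line 4: iocp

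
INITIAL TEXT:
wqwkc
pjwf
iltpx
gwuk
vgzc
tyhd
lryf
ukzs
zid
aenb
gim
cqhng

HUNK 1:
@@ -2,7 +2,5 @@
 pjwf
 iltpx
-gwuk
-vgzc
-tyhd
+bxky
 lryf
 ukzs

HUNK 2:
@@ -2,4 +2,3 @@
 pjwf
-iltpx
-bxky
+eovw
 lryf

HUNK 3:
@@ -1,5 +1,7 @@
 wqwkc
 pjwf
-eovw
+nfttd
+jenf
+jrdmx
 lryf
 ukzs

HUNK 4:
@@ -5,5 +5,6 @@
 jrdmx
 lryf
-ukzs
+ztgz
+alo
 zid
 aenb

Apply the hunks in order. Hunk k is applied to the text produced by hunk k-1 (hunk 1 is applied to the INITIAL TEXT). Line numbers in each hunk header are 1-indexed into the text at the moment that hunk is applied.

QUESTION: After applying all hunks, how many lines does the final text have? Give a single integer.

Hunk 1: at line 2 remove [gwuk,vgzc,tyhd] add [bxky] -> 10 lines: wqwkc pjwf iltpx bxky lryf ukzs zid aenb gim cqhng
Hunk 2: at line 2 remove [iltpx,bxky] add [eovw] -> 9 lines: wqwkc pjwf eovw lryf ukzs zid aenb gim cqhng
Hunk 3: at line 1 remove [eovw] add [nfttd,jenf,jrdmx] -> 11 lines: wqwkc pjwf nfttd jenf jrdmx lryf ukzs zid aenb gim cqhng
Hunk 4: at line 5 remove [ukzs] add [ztgz,alo] -> 12 lines: wqwkc pjwf nfttd jenf jrdmx lryf ztgz alo zid aenb gim cqhng
Final line count: 12

Answer: 12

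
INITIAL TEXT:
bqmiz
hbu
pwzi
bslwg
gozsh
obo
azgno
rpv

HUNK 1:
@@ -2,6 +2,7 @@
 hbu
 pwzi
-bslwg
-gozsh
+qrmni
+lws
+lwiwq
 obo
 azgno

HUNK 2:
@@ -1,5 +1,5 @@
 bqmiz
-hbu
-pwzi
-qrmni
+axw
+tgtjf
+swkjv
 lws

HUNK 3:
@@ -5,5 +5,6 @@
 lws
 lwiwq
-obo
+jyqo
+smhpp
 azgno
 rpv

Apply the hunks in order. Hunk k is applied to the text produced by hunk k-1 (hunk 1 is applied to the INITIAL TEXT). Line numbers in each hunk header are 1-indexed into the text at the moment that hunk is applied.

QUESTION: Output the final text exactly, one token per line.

Hunk 1: at line 2 remove [bslwg,gozsh] add [qrmni,lws,lwiwq] -> 9 lines: bqmiz hbu pwzi qrmni lws lwiwq obo azgno rpv
Hunk 2: at line 1 remove [hbu,pwzi,qrmni] add [axw,tgtjf,swkjv] -> 9 lines: bqmiz axw tgtjf swkjv lws lwiwq obo azgno rpv
Hunk 3: at line 5 remove [obo] add [jyqo,smhpp] -> 10 lines: bqmiz axw tgtjf swkjv lws lwiwq jyqo smhpp azgno rpv

Answer: bqmiz
axw
tgtjf
swkjv
lws
lwiwq
jyqo
smhpp
azgno
rpv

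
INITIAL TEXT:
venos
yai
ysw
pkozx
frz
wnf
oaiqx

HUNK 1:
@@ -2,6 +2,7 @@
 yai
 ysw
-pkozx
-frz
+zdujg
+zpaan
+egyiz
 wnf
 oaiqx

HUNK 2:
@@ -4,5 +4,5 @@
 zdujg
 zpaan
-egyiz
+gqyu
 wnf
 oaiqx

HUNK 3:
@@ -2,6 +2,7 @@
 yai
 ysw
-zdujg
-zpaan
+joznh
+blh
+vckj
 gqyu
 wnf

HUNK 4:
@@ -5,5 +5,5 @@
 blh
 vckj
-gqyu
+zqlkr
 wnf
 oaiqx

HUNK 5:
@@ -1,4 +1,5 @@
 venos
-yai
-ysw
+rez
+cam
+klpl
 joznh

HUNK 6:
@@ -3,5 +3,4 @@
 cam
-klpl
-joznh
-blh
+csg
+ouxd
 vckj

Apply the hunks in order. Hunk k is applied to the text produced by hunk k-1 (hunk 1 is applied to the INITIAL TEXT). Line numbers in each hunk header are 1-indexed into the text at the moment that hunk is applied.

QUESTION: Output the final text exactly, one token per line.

Answer: venos
rez
cam
csg
ouxd
vckj
zqlkr
wnf
oaiqx

Derivation:
Hunk 1: at line 2 remove [pkozx,frz] add [zdujg,zpaan,egyiz] -> 8 lines: venos yai ysw zdujg zpaan egyiz wnf oaiqx
Hunk 2: at line 4 remove [egyiz] add [gqyu] -> 8 lines: venos yai ysw zdujg zpaan gqyu wnf oaiqx
Hunk 3: at line 2 remove [zdujg,zpaan] add [joznh,blh,vckj] -> 9 lines: venos yai ysw joznh blh vckj gqyu wnf oaiqx
Hunk 4: at line 5 remove [gqyu] add [zqlkr] -> 9 lines: venos yai ysw joznh blh vckj zqlkr wnf oaiqx
Hunk 5: at line 1 remove [yai,ysw] add [rez,cam,klpl] -> 10 lines: venos rez cam klpl joznh blh vckj zqlkr wnf oaiqx
Hunk 6: at line 3 remove [klpl,joznh,blh] add [csg,ouxd] -> 9 lines: venos rez cam csg ouxd vckj zqlkr wnf oaiqx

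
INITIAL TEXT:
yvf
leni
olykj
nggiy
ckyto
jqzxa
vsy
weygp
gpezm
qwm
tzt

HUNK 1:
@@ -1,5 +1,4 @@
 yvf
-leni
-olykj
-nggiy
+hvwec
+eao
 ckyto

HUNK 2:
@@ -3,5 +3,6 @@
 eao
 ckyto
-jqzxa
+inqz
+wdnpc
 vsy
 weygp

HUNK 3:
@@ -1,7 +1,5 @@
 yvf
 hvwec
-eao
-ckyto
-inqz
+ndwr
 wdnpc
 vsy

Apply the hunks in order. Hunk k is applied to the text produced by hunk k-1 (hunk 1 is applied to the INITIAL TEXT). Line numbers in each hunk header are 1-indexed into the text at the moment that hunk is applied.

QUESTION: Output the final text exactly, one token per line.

Hunk 1: at line 1 remove [leni,olykj,nggiy] add [hvwec,eao] -> 10 lines: yvf hvwec eao ckyto jqzxa vsy weygp gpezm qwm tzt
Hunk 2: at line 3 remove [jqzxa] add [inqz,wdnpc] -> 11 lines: yvf hvwec eao ckyto inqz wdnpc vsy weygp gpezm qwm tzt
Hunk 3: at line 1 remove [eao,ckyto,inqz] add [ndwr] -> 9 lines: yvf hvwec ndwr wdnpc vsy weygp gpezm qwm tzt

Answer: yvf
hvwec
ndwr
wdnpc
vsy
weygp
gpezm
qwm
tzt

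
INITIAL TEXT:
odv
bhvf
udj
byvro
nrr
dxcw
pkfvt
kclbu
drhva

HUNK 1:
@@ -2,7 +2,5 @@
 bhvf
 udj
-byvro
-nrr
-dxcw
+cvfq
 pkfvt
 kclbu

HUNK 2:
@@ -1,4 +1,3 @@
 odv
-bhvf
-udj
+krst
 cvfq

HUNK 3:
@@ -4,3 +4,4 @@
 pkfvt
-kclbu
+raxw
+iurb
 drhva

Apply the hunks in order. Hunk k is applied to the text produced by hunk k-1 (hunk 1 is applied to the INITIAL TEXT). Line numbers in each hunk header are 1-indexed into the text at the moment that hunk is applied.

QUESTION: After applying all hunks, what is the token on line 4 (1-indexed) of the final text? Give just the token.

Hunk 1: at line 2 remove [byvro,nrr,dxcw] add [cvfq] -> 7 lines: odv bhvf udj cvfq pkfvt kclbu drhva
Hunk 2: at line 1 remove [bhvf,udj] add [krst] -> 6 lines: odv krst cvfq pkfvt kclbu drhva
Hunk 3: at line 4 remove [kclbu] add [raxw,iurb] -> 7 lines: odv krst cvfq pkfvt raxw iurb drhva
Final line 4: pkfvt

Answer: pkfvt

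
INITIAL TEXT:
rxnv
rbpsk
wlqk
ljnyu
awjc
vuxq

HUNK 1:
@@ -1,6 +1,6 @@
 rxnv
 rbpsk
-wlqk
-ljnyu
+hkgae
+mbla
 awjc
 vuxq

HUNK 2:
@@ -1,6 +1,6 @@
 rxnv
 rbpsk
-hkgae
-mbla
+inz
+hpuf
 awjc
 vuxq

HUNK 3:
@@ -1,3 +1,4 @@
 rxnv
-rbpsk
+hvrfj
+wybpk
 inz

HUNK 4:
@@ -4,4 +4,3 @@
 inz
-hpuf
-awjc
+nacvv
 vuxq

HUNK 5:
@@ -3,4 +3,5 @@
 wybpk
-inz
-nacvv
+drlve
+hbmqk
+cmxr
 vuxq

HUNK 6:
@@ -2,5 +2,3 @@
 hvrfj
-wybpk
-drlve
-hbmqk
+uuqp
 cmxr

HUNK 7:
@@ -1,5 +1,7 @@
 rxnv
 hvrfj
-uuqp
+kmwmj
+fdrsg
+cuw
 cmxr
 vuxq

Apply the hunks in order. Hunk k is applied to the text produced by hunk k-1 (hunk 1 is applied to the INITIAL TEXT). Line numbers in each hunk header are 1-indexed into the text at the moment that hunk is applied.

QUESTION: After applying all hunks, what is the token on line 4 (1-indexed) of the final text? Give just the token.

Answer: fdrsg

Derivation:
Hunk 1: at line 1 remove [wlqk,ljnyu] add [hkgae,mbla] -> 6 lines: rxnv rbpsk hkgae mbla awjc vuxq
Hunk 2: at line 1 remove [hkgae,mbla] add [inz,hpuf] -> 6 lines: rxnv rbpsk inz hpuf awjc vuxq
Hunk 3: at line 1 remove [rbpsk] add [hvrfj,wybpk] -> 7 lines: rxnv hvrfj wybpk inz hpuf awjc vuxq
Hunk 4: at line 4 remove [hpuf,awjc] add [nacvv] -> 6 lines: rxnv hvrfj wybpk inz nacvv vuxq
Hunk 5: at line 3 remove [inz,nacvv] add [drlve,hbmqk,cmxr] -> 7 lines: rxnv hvrfj wybpk drlve hbmqk cmxr vuxq
Hunk 6: at line 2 remove [wybpk,drlve,hbmqk] add [uuqp] -> 5 lines: rxnv hvrfj uuqp cmxr vuxq
Hunk 7: at line 1 remove [uuqp] add [kmwmj,fdrsg,cuw] -> 7 lines: rxnv hvrfj kmwmj fdrsg cuw cmxr vuxq
Final line 4: fdrsg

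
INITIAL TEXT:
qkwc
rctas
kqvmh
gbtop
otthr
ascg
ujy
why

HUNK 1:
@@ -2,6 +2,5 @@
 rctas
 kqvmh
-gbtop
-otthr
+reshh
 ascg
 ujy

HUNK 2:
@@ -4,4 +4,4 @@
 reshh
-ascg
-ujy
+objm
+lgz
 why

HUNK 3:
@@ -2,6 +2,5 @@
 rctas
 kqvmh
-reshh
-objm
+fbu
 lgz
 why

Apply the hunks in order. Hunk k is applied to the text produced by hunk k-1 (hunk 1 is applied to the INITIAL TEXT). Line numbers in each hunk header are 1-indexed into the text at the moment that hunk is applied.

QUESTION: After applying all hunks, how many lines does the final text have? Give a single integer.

Hunk 1: at line 2 remove [gbtop,otthr] add [reshh] -> 7 lines: qkwc rctas kqvmh reshh ascg ujy why
Hunk 2: at line 4 remove [ascg,ujy] add [objm,lgz] -> 7 lines: qkwc rctas kqvmh reshh objm lgz why
Hunk 3: at line 2 remove [reshh,objm] add [fbu] -> 6 lines: qkwc rctas kqvmh fbu lgz why
Final line count: 6

Answer: 6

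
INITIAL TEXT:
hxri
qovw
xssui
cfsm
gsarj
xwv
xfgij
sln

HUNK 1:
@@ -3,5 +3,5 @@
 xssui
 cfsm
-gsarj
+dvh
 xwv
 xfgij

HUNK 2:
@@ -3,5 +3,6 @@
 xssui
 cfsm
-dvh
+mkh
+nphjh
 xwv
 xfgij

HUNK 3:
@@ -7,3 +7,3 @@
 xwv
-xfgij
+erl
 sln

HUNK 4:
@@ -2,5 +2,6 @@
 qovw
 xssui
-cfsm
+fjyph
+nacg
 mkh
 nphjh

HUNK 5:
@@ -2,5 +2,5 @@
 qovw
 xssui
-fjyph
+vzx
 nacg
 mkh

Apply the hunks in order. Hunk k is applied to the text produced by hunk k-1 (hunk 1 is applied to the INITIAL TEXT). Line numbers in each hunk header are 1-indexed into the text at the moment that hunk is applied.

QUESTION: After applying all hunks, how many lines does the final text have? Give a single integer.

Answer: 10

Derivation:
Hunk 1: at line 3 remove [gsarj] add [dvh] -> 8 lines: hxri qovw xssui cfsm dvh xwv xfgij sln
Hunk 2: at line 3 remove [dvh] add [mkh,nphjh] -> 9 lines: hxri qovw xssui cfsm mkh nphjh xwv xfgij sln
Hunk 3: at line 7 remove [xfgij] add [erl] -> 9 lines: hxri qovw xssui cfsm mkh nphjh xwv erl sln
Hunk 4: at line 2 remove [cfsm] add [fjyph,nacg] -> 10 lines: hxri qovw xssui fjyph nacg mkh nphjh xwv erl sln
Hunk 5: at line 2 remove [fjyph] add [vzx] -> 10 lines: hxri qovw xssui vzx nacg mkh nphjh xwv erl sln
Final line count: 10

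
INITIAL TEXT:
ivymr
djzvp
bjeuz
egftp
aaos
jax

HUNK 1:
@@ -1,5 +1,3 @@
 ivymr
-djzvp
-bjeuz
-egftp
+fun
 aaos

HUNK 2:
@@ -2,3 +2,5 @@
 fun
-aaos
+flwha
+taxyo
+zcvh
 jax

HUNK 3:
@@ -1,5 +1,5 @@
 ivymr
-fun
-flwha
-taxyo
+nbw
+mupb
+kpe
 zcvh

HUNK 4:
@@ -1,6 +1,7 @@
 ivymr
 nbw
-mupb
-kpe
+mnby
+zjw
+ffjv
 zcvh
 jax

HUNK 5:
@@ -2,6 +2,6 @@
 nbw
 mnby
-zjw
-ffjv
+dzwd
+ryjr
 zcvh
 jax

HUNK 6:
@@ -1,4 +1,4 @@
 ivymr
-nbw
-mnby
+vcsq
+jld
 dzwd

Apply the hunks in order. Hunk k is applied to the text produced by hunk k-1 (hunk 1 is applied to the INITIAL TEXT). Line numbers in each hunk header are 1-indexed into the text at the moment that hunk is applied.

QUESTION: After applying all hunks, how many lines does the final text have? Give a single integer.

Answer: 7

Derivation:
Hunk 1: at line 1 remove [djzvp,bjeuz,egftp] add [fun] -> 4 lines: ivymr fun aaos jax
Hunk 2: at line 2 remove [aaos] add [flwha,taxyo,zcvh] -> 6 lines: ivymr fun flwha taxyo zcvh jax
Hunk 3: at line 1 remove [fun,flwha,taxyo] add [nbw,mupb,kpe] -> 6 lines: ivymr nbw mupb kpe zcvh jax
Hunk 4: at line 1 remove [mupb,kpe] add [mnby,zjw,ffjv] -> 7 lines: ivymr nbw mnby zjw ffjv zcvh jax
Hunk 5: at line 2 remove [zjw,ffjv] add [dzwd,ryjr] -> 7 lines: ivymr nbw mnby dzwd ryjr zcvh jax
Hunk 6: at line 1 remove [nbw,mnby] add [vcsq,jld] -> 7 lines: ivymr vcsq jld dzwd ryjr zcvh jax
Final line count: 7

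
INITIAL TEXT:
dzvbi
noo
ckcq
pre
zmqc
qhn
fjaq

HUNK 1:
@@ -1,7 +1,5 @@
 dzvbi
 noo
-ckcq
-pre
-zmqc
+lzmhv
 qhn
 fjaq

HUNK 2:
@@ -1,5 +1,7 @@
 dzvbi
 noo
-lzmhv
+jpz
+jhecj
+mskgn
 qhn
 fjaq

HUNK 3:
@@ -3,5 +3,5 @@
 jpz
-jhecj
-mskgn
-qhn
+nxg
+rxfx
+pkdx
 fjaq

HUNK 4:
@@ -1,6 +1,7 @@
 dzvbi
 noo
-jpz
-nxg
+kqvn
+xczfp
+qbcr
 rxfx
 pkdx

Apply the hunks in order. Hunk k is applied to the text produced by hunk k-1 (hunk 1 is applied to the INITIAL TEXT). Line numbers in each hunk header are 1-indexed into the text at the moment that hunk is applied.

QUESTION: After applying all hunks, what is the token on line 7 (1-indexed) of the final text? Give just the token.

Hunk 1: at line 1 remove [ckcq,pre,zmqc] add [lzmhv] -> 5 lines: dzvbi noo lzmhv qhn fjaq
Hunk 2: at line 1 remove [lzmhv] add [jpz,jhecj,mskgn] -> 7 lines: dzvbi noo jpz jhecj mskgn qhn fjaq
Hunk 3: at line 3 remove [jhecj,mskgn,qhn] add [nxg,rxfx,pkdx] -> 7 lines: dzvbi noo jpz nxg rxfx pkdx fjaq
Hunk 4: at line 1 remove [jpz,nxg] add [kqvn,xczfp,qbcr] -> 8 lines: dzvbi noo kqvn xczfp qbcr rxfx pkdx fjaq
Final line 7: pkdx

Answer: pkdx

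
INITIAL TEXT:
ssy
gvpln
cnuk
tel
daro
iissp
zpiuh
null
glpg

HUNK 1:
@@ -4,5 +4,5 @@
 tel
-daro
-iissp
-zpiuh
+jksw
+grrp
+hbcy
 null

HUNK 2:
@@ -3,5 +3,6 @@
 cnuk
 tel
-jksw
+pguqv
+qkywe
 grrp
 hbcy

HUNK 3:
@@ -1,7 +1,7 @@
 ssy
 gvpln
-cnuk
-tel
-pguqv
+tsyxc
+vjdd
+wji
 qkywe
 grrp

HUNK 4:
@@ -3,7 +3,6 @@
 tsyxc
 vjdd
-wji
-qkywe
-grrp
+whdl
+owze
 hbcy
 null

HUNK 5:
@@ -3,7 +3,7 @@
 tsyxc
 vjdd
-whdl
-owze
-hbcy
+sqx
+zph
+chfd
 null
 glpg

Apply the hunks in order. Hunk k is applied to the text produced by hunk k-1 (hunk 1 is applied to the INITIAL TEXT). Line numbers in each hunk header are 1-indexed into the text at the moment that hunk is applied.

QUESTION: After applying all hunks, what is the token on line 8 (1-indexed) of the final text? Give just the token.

Answer: null

Derivation:
Hunk 1: at line 4 remove [daro,iissp,zpiuh] add [jksw,grrp,hbcy] -> 9 lines: ssy gvpln cnuk tel jksw grrp hbcy null glpg
Hunk 2: at line 3 remove [jksw] add [pguqv,qkywe] -> 10 lines: ssy gvpln cnuk tel pguqv qkywe grrp hbcy null glpg
Hunk 3: at line 1 remove [cnuk,tel,pguqv] add [tsyxc,vjdd,wji] -> 10 lines: ssy gvpln tsyxc vjdd wji qkywe grrp hbcy null glpg
Hunk 4: at line 3 remove [wji,qkywe,grrp] add [whdl,owze] -> 9 lines: ssy gvpln tsyxc vjdd whdl owze hbcy null glpg
Hunk 5: at line 3 remove [whdl,owze,hbcy] add [sqx,zph,chfd] -> 9 lines: ssy gvpln tsyxc vjdd sqx zph chfd null glpg
Final line 8: null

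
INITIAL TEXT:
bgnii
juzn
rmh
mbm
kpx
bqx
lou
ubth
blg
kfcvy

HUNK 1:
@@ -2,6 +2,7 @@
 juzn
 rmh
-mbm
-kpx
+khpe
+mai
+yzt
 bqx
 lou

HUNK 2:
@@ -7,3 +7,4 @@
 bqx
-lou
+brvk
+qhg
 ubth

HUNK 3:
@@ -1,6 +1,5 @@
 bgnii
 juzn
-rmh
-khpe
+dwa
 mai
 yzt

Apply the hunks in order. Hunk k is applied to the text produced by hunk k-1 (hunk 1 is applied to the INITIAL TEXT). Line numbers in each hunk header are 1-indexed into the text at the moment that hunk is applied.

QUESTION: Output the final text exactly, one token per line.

Hunk 1: at line 2 remove [mbm,kpx] add [khpe,mai,yzt] -> 11 lines: bgnii juzn rmh khpe mai yzt bqx lou ubth blg kfcvy
Hunk 2: at line 7 remove [lou] add [brvk,qhg] -> 12 lines: bgnii juzn rmh khpe mai yzt bqx brvk qhg ubth blg kfcvy
Hunk 3: at line 1 remove [rmh,khpe] add [dwa] -> 11 lines: bgnii juzn dwa mai yzt bqx brvk qhg ubth blg kfcvy

Answer: bgnii
juzn
dwa
mai
yzt
bqx
brvk
qhg
ubth
blg
kfcvy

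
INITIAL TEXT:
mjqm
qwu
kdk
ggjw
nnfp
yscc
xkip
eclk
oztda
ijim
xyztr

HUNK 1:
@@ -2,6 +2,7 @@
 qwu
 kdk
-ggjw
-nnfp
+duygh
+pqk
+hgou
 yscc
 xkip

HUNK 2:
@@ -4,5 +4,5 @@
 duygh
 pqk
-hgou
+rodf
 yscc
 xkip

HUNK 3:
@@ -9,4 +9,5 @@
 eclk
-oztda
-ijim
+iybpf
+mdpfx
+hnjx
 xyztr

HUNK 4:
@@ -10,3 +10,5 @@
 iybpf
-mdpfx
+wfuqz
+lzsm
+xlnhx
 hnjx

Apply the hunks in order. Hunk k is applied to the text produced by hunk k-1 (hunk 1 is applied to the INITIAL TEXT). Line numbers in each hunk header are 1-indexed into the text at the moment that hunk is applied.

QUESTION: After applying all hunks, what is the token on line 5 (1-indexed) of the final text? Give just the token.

Hunk 1: at line 2 remove [ggjw,nnfp] add [duygh,pqk,hgou] -> 12 lines: mjqm qwu kdk duygh pqk hgou yscc xkip eclk oztda ijim xyztr
Hunk 2: at line 4 remove [hgou] add [rodf] -> 12 lines: mjqm qwu kdk duygh pqk rodf yscc xkip eclk oztda ijim xyztr
Hunk 3: at line 9 remove [oztda,ijim] add [iybpf,mdpfx,hnjx] -> 13 lines: mjqm qwu kdk duygh pqk rodf yscc xkip eclk iybpf mdpfx hnjx xyztr
Hunk 4: at line 10 remove [mdpfx] add [wfuqz,lzsm,xlnhx] -> 15 lines: mjqm qwu kdk duygh pqk rodf yscc xkip eclk iybpf wfuqz lzsm xlnhx hnjx xyztr
Final line 5: pqk

Answer: pqk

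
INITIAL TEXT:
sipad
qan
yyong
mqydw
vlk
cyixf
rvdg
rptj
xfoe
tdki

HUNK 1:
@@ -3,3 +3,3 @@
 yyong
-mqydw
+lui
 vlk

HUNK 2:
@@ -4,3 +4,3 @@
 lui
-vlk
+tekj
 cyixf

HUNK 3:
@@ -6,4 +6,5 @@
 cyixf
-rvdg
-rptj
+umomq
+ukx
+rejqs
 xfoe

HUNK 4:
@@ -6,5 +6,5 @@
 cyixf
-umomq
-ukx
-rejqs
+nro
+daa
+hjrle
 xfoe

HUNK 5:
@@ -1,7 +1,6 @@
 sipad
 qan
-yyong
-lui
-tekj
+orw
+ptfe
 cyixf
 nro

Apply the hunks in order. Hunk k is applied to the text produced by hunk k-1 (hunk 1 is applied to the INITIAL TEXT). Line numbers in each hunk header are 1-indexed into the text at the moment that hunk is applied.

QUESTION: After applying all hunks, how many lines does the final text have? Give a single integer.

Hunk 1: at line 3 remove [mqydw] add [lui] -> 10 lines: sipad qan yyong lui vlk cyixf rvdg rptj xfoe tdki
Hunk 2: at line 4 remove [vlk] add [tekj] -> 10 lines: sipad qan yyong lui tekj cyixf rvdg rptj xfoe tdki
Hunk 3: at line 6 remove [rvdg,rptj] add [umomq,ukx,rejqs] -> 11 lines: sipad qan yyong lui tekj cyixf umomq ukx rejqs xfoe tdki
Hunk 4: at line 6 remove [umomq,ukx,rejqs] add [nro,daa,hjrle] -> 11 lines: sipad qan yyong lui tekj cyixf nro daa hjrle xfoe tdki
Hunk 5: at line 1 remove [yyong,lui,tekj] add [orw,ptfe] -> 10 lines: sipad qan orw ptfe cyixf nro daa hjrle xfoe tdki
Final line count: 10

Answer: 10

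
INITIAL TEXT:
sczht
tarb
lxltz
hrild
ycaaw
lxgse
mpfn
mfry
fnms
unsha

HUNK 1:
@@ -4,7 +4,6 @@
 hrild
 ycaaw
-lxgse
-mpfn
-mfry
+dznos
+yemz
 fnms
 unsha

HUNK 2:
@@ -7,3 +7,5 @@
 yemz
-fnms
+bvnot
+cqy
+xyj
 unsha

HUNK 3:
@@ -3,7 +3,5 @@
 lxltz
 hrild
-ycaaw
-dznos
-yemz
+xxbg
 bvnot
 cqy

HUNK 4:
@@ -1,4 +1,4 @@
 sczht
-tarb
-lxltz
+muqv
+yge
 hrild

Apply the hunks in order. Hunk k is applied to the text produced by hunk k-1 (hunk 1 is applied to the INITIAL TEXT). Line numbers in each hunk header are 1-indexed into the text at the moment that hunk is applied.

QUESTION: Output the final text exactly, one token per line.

Hunk 1: at line 4 remove [lxgse,mpfn,mfry] add [dznos,yemz] -> 9 lines: sczht tarb lxltz hrild ycaaw dznos yemz fnms unsha
Hunk 2: at line 7 remove [fnms] add [bvnot,cqy,xyj] -> 11 lines: sczht tarb lxltz hrild ycaaw dznos yemz bvnot cqy xyj unsha
Hunk 3: at line 3 remove [ycaaw,dznos,yemz] add [xxbg] -> 9 lines: sczht tarb lxltz hrild xxbg bvnot cqy xyj unsha
Hunk 4: at line 1 remove [tarb,lxltz] add [muqv,yge] -> 9 lines: sczht muqv yge hrild xxbg bvnot cqy xyj unsha

Answer: sczht
muqv
yge
hrild
xxbg
bvnot
cqy
xyj
unsha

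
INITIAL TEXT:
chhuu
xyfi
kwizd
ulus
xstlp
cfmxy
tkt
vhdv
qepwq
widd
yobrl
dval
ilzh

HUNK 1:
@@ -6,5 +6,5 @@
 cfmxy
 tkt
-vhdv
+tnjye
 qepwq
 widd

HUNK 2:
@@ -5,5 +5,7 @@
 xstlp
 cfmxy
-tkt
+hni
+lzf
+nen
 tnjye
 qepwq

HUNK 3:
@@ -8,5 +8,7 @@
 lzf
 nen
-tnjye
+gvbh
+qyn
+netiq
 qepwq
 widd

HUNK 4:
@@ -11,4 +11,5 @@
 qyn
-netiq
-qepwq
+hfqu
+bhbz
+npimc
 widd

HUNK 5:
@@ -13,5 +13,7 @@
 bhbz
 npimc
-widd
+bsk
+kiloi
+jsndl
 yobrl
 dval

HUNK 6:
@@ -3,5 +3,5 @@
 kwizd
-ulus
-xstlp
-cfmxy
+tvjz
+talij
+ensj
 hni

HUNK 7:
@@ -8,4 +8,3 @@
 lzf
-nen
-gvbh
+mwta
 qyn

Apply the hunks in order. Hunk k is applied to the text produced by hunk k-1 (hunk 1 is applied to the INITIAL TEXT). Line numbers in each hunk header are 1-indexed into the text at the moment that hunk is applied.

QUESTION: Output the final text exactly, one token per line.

Answer: chhuu
xyfi
kwizd
tvjz
talij
ensj
hni
lzf
mwta
qyn
hfqu
bhbz
npimc
bsk
kiloi
jsndl
yobrl
dval
ilzh

Derivation:
Hunk 1: at line 6 remove [vhdv] add [tnjye] -> 13 lines: chhuu xyfi kwizd ulus xstlp cfmxy tkt tnjye qepwq widd yobrl dval ilzh
Hunk 2: at line 5 remove [tkt] add [hni,lzf,nen] -> 15 lines: chhuu xyfi kwizd ulus xstlp cfmxy hni lzf nen tnjye qepwq widd yobrl dval ilzh
Hunk 3: at line 8 remove [tnjye] add [gvbh,qyn,netiq] -> 17 lines: chhuu xyfi kwizd ulus xstlp cfmxy hni lzf nen gvbh qyn netiq qepwq widd yobrl dval ilzh
Hunk 4: at line 11 remove [netiq,qepwq] add [hfqu,bhbz,npimc] -> 18 lines: chhuu xyfi kwizd ulus xstlp cfmxy hni lzf nen gvbh qyn hfqu bhbz npimc widd yobrl dval ilzh
Hunk 5: at line 13 remove [widd] add [bsk,kiloi,jsndl] -> 20 lines: chhuu xyfi kwizd ulus xstlp cfmxy hni lzf nen gvbh qyn hfqu bhbz npimc bsk kiloi jsndl yobrl dval ilzh
Hunk 6: at line 3 remove [ulus,xstlp,cfmxy] add [tvjz,talij,ensj] -> 20 lines: chhuu xyfi kwizd tvjz talij ensj hni lzf nen gvbh qyn hfqu bhbz npimc bsk kiloi jsndl yobrl dval ilzh
Hunk 7: at line 8 remove [nen,gvbh] add [mwta] -> 19 lines: chhuu xyfi kwizd tvjz talij ensj hni lzf mwta qyn hfqu bhbz npimc bsk kiloi jsndl yobrl dval ilzh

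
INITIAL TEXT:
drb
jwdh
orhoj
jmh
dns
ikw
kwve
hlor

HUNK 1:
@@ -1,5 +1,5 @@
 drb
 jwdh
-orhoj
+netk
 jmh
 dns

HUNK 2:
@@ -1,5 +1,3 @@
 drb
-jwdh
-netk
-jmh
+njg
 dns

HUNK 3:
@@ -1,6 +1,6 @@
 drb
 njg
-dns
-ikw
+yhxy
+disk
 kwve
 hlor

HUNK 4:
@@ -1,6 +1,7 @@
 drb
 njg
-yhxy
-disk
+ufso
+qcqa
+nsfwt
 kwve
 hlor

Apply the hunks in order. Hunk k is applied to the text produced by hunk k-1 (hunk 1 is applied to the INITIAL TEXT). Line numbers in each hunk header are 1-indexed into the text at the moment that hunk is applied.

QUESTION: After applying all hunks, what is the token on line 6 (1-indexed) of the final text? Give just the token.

Hunk 1: at line 1 remove [orhoj] add [netk] -> 8 lines: drb jwdh netk jmh dns ikw kwve hlor
Hunk 2: at line 1 remove [jwdh,netk,jmh] add [njg] -> 6 lines: drb njg dns ikw kwve hlor
Hunk 3: at line 1 remove [dns,ikw] add [yhxy,disk] -> 6 lines: drb njg yhxy disk kwve hlor
Hunk 4: at line 1 remove [yhxy,disk] add [ufso,qcqa,nsfwt] -> 7 lines: drb njg ufso qcqa nsfwt kwve hlor
Final line 6: kwve

Answer: kwve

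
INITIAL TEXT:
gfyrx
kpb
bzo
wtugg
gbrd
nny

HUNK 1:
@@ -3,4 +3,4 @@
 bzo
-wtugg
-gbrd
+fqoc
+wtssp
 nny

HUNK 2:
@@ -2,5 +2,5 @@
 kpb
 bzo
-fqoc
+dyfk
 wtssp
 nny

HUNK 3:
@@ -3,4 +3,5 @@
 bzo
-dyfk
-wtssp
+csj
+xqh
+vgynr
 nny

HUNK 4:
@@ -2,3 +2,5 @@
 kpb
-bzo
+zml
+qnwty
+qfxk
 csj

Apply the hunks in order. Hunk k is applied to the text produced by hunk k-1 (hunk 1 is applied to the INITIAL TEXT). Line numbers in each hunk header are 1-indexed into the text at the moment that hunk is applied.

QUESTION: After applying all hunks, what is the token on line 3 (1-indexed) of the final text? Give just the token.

Hunk 1: at line 3 remove [wtugg,gbrd] add [fqoc,wtssp] -> 6 lines: gfyrx kpb bzo fqoc wtssp nny
Hunk 2: at line 2 remove [fqoc] add [dyfk] -> 6 lines: gfyrx kpb bzo dyfk wtssp nny
Hunk 3: at line 3 remove [dyfk,wtssp] add [csj,xqh,vgynr] -> 7 lines: gfyrx kpb bzo csj xqh vgynr nny
Hunk 4: at line 2 remove [bzo] add [zml,qnwty,qfxk] -> 9 lines: gfyrx kpb zml qnwty qfxk csj xqh vgynr nny
Final line 3: zml

Answer: zml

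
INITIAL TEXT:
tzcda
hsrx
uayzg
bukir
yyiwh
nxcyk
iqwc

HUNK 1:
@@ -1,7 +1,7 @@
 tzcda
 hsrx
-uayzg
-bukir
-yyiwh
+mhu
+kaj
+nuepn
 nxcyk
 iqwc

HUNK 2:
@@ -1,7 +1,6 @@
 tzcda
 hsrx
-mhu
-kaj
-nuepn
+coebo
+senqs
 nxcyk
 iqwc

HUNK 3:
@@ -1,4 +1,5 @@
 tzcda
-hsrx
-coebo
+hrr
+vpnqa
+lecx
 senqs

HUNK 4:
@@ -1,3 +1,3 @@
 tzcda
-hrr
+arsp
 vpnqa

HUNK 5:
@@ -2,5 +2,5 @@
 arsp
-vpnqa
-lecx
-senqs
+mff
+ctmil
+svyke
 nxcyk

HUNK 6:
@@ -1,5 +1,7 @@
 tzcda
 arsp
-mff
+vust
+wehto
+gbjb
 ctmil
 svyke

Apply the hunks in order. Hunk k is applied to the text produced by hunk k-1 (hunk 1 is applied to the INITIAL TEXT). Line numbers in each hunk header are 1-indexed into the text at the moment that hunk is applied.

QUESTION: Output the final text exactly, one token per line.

Answer: tzcda
arsp
vust
wehto
gbjb
ctmil
svyke
nxcyk
iqwc

Derivation:
Hunk 1: at line 1 remove [uayzg,bukir,yyiwh] add [mhu,kaj,nuepn] -> 7 lines: tzcda hsrx mhu kaj nuepn nxcyk iqwc
Hunk 2: at line 1 remove [mhu,kaj,nuepn] add [coebo,senqs] -> 6 lines: tzcda hsrx coebo senqs nxcyk iqwc
Hunk 3: at line 1 remove [hsrx,coebo] add [hrr,vpnqa,lecx] -> 7 lines: tzcda hrr vpnqa lecx senqs nxcyk iqwc
Hunk 4: at line 1 remove [hrr] add [arsp] -> 7 lines: tzcda arsp vpnqa lecx senqs nxcyk iqwc
Hunk 5: at line 2 remove [vpnqa,lecx,senqs] add [mff,ctmil,svyke] -> 7 lines: tzcda arsp mff ctmil svyke nxcyk iqwc
Hunk 6: at line 1 remove [mff] add [vust,wehto,gbjb] -> 9 lines: tzcda arsp vust wehto gbjb ctmil svyke nxcyk iqwc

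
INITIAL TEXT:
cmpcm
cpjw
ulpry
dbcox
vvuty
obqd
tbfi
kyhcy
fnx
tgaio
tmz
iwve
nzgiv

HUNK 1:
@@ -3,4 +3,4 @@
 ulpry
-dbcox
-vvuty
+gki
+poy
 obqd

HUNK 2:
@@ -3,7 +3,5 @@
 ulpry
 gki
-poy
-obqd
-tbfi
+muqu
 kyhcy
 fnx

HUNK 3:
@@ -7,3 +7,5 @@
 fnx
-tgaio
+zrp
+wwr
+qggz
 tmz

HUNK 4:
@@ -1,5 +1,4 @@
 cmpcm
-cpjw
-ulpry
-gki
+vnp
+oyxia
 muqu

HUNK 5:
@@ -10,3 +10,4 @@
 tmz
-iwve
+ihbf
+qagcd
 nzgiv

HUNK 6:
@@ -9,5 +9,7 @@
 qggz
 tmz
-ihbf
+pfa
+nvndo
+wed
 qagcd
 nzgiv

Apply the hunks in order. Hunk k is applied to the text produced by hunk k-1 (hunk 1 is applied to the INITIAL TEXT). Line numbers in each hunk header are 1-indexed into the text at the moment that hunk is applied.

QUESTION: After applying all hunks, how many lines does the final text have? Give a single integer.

Answer: 15

Derivation:
Hunk 1: at line 3 remove [dbcox,vvuty] add [gki,poy] -> 13 lines: cmpcm cpjw ulpry gki poy obqd tbfi kyhcy fnx tgaio tmz iwve nzgiv
Hunk 2: at line 3 remove [poy,obqd,tbfi] add [muqu] -> 11 lines: cmpcm cpjw ulpry gki muqu kyhcy fnx tgaio tmz iwve nzgiv
Hunk 3: at line 7 remove [tgaio] add [zrp,wwr,qggz] -> 13 lines: cmpcm cpjw ulpry gki muqu kyhcy fnx zrp wwr qggz tmz iwve nzgiv
Hunk 4: at line 1 remove [cpjw,ulpry,gki] add [vnp,oyxia] -> 12 lines: cmpcm vnp oyxia muqu kyhcy fnx zrp wwr qggz tmz iwve nzgiv
Hunk 5: at line 10 remove [iwve] add [ihbf,qagcd] -> 13 lines: cmpcm vnp oyxia muqu kyhcy fnx zrp wwr qggz tmz ihbf qagcd nzgiv
Hunk 6: at line 9 remove [ihbf] add [pfa,nvndo,wed] -> 15 lines: cmpcm vnp oyxia muqu kyhcy fnx zrp wwr qggz tmz pfa nvndo wed qagcd nzgiv
Final line count: 15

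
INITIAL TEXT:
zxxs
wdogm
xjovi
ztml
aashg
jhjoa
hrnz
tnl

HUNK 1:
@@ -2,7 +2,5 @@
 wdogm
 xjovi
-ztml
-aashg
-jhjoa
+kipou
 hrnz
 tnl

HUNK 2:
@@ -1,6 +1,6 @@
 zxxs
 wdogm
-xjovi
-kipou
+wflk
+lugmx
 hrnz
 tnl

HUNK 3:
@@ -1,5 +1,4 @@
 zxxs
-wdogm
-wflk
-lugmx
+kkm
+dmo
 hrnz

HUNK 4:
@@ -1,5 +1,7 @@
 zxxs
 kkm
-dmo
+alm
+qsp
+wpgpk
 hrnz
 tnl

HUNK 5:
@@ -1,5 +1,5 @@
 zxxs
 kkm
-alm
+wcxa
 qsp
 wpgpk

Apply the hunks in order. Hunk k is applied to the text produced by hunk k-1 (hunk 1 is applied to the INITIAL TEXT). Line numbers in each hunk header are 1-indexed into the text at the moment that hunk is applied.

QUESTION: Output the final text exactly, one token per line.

Hunk 1: at line 2 remove [ztml,aashg,jhjoa] add [kipou] -> 6 lines: zxxs wdogm xjovi kipou hrnz tnl
Hunk 2: at line 1 remove [xjovi,kipou] add [wflk,lugmx] -> 6 lines: zxxs wdogm wflk lugmx hrnz tnl
Hunk 3: at line 1 remove [wdogm,wflk,lugmx] add [kkm,dmo] -> 5 lines: zxxs kkm dmo hrnz tnl
Hunk 4: at line 1 remove [dmo] add [alm,qsp,wpgpk] -> 7 lines: zxxs kkm alm qsp wpgpk hrnz tnl
Hunk 5: at line 1 remove [alm] add [wcxa] -> 7 lines: zxxs kkm wcxa qsp wpgpk hrnz tnl

Answer: zxxs
kkm
wcxa
qsp
wpgpk
hrnz
tnl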